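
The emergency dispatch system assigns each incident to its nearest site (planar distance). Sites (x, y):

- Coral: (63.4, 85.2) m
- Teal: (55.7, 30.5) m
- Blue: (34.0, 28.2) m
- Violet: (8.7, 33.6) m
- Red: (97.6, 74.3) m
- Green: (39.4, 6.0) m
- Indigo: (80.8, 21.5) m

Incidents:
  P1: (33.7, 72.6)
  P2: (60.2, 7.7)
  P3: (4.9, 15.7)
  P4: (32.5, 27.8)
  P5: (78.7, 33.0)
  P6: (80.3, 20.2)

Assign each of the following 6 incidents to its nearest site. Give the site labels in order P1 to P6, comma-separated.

P1 → Coral (d²=1040.85)
P2 → Green (d²=435.53)
P3 → Violet (d²=334.85)
P4 → Blue (d²=2.41)
P5 → Indigo (d²=136.66)
P6 → Indigo (d²=1.94)

Coral, Green, Violet, Blue, Indigo, Indigo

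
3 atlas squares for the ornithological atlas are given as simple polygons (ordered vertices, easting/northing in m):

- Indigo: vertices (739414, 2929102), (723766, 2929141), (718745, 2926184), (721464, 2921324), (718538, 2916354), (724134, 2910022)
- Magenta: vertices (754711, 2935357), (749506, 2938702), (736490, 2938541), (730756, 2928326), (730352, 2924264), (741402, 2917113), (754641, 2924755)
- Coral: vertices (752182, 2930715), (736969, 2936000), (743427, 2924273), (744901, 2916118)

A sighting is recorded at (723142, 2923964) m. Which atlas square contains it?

Cast a ray rightward from (723142, 2923964). For each polygon, the edges (by vertex number in listed order) whose endpoints lie on opposite sides of northing = 2923964, where each meets that height, and whether that is right or left of the point:
Indigo: 3–4 at easting≈719987.0 (left), 6–1 at easting≈735299.3 (right) → 1 crossing.
Magenta: 5–6 at easting≈730815.6 (right), 6–7 at easting≈753270.7 (right) → 2 crossings.
Coral: 3–4 at easting≈743482.9 (right), 4–1 at easting≈748814.6 (right) → 2 crossings.
Only Indigo has an odd count, so the point is inside Indigo.

Indigo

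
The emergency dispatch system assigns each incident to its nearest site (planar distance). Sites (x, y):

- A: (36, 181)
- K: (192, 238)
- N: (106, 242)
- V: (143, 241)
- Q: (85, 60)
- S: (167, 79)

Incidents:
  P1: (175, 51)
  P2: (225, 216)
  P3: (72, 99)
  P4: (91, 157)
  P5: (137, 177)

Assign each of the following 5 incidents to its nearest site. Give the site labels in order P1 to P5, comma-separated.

P1 → S (d²=848.00)
P2 → K (d²=1573.00)
P3 → Q (d²=1690.00)
P4 → A (d²=3601.00)
P5 → V (d²=4132.00)

S, K, Q, A, V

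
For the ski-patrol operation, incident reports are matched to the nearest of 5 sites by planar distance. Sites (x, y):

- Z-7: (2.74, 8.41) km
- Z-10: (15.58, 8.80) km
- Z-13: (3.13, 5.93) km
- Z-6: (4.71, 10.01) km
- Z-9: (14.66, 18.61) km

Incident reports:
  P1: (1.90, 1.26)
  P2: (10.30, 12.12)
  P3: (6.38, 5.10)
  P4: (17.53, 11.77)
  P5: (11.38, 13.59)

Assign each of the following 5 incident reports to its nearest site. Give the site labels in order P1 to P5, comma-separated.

Z-13, Z-6, Z-13, Z-10, Z-9

P1 → Z-13 (d²=23.32)
P2 → Z-6 (d²=35.70)
P3 → Z-13 (d²=11.25)
P4 → Z-10 (d²=12.62)
P5 → Z-9 (d²=35.96)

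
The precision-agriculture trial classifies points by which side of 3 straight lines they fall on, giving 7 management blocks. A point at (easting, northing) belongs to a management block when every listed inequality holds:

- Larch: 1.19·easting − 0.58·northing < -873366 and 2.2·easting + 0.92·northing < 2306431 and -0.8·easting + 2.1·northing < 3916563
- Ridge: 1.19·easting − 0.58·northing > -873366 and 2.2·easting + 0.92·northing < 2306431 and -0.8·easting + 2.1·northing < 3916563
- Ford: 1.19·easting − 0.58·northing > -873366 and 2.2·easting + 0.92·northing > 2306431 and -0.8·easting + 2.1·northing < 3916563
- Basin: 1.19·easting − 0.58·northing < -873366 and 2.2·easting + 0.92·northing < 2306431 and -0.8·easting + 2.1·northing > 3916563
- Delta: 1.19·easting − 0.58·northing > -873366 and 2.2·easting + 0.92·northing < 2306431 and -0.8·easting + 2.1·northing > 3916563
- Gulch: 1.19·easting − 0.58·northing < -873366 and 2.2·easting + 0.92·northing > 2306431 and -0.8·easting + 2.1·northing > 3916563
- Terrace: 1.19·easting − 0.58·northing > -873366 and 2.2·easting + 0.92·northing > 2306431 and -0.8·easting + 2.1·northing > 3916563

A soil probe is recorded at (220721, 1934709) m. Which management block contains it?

1.19·220721 − 0.58·1934709 = -859473.230, which is > -873366
2.2·220721 + 0.92·1934709 = 2265518.480, which is < 2306431
-0.8·220721 + 2.1·1934709 = 3886312.100, which is < 3916563
This sign pattern matches Ridge.

Ridge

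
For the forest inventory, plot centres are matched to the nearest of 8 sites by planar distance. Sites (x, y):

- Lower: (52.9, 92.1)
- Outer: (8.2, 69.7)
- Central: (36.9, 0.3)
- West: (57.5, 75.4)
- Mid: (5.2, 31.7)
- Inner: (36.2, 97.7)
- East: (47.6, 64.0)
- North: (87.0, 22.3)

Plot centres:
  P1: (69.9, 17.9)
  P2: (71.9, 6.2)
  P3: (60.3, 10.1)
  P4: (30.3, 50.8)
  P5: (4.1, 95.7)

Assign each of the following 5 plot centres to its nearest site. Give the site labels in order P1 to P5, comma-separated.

P1 → North (d²=311.77)
P2 → North (d²=487.22)
P3 → Central (d²=643.60)
P4 → East (d²=473.53)
P5 → Outer (d²=692.81)

North, North, Central, East, Outer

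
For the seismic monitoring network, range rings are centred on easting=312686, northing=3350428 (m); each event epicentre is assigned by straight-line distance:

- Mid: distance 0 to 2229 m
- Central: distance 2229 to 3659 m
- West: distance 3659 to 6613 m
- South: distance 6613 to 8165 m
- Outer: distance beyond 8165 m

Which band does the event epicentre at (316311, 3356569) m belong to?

South

Distance = √((316311−312686)² + (3356569−3350428)²) = √(13140625.000 + 37711881.000) = 7131.094 m.
6613 ≤ 7131.094 < 8165 → South.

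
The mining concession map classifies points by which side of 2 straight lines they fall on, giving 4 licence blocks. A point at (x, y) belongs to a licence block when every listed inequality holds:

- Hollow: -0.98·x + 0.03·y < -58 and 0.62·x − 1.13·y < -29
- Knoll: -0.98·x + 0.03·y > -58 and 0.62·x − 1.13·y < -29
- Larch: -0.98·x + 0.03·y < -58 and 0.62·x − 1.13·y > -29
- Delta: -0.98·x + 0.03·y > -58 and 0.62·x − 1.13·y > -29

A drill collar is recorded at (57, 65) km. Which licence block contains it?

-0.98·57 + 0.03·65 = -53.910, which is > -58
0.62·57 − 1.13·65 = -38.110, which is < -29
This sign pattern matches Knoll.

Knoll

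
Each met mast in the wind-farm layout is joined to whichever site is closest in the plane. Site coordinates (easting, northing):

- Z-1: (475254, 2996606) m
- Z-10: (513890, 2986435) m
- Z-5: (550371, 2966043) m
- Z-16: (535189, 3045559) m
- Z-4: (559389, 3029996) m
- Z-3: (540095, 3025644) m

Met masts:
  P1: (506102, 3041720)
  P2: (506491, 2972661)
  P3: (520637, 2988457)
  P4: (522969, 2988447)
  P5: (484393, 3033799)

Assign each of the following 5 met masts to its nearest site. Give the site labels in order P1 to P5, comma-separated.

Z-16, Z-10, Z-10, Z-10, Z-1

P1 → Z-16 (d²=860791490.00)
P2 → Z-10 (d²=244468277.00)
P3 → Z-10 (d²=49610493.00)
P4 → Z-10 (d²=86476385.00)
P5 → Z-1 (d²=1466840570.00)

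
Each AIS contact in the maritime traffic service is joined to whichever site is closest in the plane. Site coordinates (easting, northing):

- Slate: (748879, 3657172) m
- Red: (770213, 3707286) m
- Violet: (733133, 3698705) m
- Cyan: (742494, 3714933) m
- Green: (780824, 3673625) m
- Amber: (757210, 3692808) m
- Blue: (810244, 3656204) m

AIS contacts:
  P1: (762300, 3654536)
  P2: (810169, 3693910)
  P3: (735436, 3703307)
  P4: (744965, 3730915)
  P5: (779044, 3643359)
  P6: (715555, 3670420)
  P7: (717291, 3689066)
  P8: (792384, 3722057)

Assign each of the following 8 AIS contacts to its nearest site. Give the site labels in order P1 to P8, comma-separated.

P1 → Slate (d²=187071737.00)
P2 → Green (d²=1272610250.00)
P3 → Violet (d²=26482213.00)
P4 → Cyan (d²=261530165.00)
P5 → Green (d²=919199156.00)
P6 → Violet (d²=1109027309.00)
P7 → Violet (d²=343879285.00)
P8 → Red (d²=709735682.00)

Slate, Green, Violet, Cyan, Green, Violet, Violet, Red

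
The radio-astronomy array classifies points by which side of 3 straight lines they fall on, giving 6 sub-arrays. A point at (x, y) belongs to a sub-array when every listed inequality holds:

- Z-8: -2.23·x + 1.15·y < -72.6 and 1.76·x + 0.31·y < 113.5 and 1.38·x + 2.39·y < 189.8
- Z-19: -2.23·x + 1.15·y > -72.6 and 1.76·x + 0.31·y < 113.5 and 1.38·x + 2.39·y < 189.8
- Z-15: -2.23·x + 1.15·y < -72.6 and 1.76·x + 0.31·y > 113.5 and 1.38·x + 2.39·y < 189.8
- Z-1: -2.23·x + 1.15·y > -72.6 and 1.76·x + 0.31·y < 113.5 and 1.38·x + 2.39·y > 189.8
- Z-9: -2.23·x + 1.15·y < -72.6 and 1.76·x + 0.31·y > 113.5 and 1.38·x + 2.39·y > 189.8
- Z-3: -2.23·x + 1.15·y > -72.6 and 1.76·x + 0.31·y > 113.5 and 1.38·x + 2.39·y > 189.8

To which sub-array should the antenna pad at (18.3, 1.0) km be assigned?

-2.23·18.3 + 1.15·1.0 = -39.659, which is > -72.6
1.76·18.3 + 0.31·1.0 = 32.518, which is < 113.5
1.38·18.3 + 2.39·1.0 = 27.644, which is < 189.8
This sign pattern matches Z-19.

Z-19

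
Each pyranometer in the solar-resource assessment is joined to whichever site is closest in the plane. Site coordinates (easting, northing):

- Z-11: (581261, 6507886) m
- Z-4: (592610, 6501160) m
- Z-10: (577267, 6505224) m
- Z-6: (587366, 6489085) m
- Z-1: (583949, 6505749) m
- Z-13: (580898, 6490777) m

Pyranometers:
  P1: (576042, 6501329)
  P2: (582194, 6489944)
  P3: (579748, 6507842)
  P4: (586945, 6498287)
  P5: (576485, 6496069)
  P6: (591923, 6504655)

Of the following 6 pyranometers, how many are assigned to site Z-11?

1

P1 → Z-10
P2 → Z-13
P3 → Z-11
P4 → Z-4
P5 → Z-13
P6 → Z-4
1 of the 6 goes to Z-11.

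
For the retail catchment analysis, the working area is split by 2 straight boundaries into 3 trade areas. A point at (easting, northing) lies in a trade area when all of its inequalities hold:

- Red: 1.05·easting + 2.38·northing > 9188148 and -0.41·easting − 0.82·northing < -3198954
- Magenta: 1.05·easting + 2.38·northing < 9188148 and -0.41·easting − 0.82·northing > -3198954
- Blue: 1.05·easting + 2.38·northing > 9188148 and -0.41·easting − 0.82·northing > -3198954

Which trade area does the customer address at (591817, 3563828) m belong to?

Magenta

1.05·591817 + 2.38·3563828 = 9103318.490, which is < 9188148
-0.41·591817 − 0.82·3563828 = -3164983.930, which is > -3198954
This sign pattern matches Magenta.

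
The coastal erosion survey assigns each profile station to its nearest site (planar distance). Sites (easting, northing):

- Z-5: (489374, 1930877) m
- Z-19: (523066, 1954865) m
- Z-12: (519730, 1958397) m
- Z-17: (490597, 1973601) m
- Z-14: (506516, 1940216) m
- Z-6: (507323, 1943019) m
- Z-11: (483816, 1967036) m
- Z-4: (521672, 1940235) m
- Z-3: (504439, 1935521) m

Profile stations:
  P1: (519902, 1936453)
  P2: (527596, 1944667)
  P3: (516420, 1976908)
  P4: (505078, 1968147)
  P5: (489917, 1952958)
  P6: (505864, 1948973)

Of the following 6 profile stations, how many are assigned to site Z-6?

P1 → Z-4
P2 → Z-4
P3 → Z-12
P4 → Z-17
P5 → Z-11
P6 → Z-6
1 of the 6 goes to Z-6.

1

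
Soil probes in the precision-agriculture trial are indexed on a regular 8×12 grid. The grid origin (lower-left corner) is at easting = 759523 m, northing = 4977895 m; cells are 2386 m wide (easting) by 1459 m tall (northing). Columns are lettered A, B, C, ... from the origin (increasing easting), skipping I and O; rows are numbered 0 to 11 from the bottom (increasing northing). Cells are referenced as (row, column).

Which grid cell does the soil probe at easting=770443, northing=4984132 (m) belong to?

(4, E)

Column index: ⌊(770443 − 759523) / 2386⌋ = ⌊4.577⌋ = 4 → column E
Row offset from origin: ⌊(4984132 − 4977895) / 1459⌋ = ⌊4.275⌋ = 4 → row 4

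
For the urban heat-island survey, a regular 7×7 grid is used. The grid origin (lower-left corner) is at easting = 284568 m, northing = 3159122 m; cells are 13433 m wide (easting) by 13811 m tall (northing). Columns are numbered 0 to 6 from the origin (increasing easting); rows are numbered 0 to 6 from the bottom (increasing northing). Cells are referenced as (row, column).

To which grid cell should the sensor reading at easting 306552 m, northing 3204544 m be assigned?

(3, 1)

Column index: ⌊(306552 − 284568) / 13433⌋ = ⌊1.637⌋ = 1
Row offset from origin: ⌊(3204544 − 3159122) / 13811⌋ = ⌊3.289⌋ = 3 → row 3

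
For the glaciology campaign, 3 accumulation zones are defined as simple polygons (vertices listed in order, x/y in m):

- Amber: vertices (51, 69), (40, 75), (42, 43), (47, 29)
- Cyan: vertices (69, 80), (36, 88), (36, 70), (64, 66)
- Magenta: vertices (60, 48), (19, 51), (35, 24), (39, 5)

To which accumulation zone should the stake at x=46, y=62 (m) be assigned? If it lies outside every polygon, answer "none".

Amber

Cast a ray rightward from (46, 62). For each polygon, the edges (by vertex number in listed order) whose endpoints lie on opposite sides of y = 62, where each meets that height, and whether that is right or left of the point:
Amber: 2–3 at x≈40.8 (left), 4–1 at x≈50.3 (right) → 1 crossing.
Cyan: no edge straddles that height → 0 crossings.
Magenta: no edge straddles that height → 0 crossings.
Only Amber has an odd count, so the point is inside Amber.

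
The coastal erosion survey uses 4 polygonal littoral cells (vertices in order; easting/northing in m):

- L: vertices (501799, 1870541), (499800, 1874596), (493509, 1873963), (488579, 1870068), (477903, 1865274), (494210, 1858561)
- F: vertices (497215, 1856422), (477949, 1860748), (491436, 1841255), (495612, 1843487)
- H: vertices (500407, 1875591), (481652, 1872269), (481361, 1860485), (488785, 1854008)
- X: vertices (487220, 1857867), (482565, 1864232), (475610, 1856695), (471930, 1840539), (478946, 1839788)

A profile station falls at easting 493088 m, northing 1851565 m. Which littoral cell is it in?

F

Cast a ray rightward from (493088, 1851565). For each polygon, the edges (by vertex number in listed order) whose endpoints lie on opposite sides of northing = 1851565, where each meets that height, and whether that is right or left of the point:
L: no edge straddles that height → 0 crossings.
F: 2–3 at easting≈484302.6 (left), 4–1 at easting≈496613.1 (right) → 1 crossing.
H: no edge straddles that height → 0 crossings.
X: 3–4 at easting≈474441.5 (left), 5–1 at easting≈484335.8 (left) → 0 crossings.
Only F has an odd count, so the point is inside F.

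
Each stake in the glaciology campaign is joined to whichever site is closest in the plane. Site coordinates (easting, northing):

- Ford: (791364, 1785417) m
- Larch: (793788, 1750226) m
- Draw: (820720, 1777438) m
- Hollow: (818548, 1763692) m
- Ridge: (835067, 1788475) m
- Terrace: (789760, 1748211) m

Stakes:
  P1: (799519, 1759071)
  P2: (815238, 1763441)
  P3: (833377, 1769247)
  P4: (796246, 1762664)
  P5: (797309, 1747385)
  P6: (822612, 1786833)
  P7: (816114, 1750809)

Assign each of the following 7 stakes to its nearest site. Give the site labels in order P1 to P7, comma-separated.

Larch, Hollow, Draw, Larch, Larch, Draw, Hollow

P1 → Larch (d²=111078386.00)
P2 → Hollow (d²=11019101.00)
P3 → Draw (d²=227292130.00)
P4 → Larch (d²=160745608.00)
P5 → Larch (d²=20468722.00)
P6 → Draw (d²=91845689.00)
P7 → Hollow (d²=171896045.00)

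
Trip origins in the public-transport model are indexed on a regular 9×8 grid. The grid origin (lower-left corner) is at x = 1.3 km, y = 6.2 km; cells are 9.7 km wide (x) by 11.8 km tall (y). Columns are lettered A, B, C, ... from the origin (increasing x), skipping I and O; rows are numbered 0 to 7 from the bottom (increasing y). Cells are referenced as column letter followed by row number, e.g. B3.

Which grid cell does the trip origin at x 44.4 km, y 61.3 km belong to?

E4

Column index: ⌊(44.4 − 1.3) / 9.7⌋ = ⌊4.443⌋ = 4 → column E
Row offset from origin: ⌊(61.3 − 6.2) / 11.8⌋ = ⌊4.669⌋ = 4 → row 4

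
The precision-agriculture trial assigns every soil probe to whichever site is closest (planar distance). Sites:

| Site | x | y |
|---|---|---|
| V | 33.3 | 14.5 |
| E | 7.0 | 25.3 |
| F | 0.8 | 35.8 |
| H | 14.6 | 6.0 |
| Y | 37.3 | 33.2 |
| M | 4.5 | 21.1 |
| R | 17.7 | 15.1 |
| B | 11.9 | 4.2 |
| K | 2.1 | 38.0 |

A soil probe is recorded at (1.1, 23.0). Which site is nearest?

Squared distances to each site:
V: 1109.090; E: 40.100; F: 163.930; H: 471.250; Y: 1414.480; M: 15.170; R: 337.970; B: 470.080; K: 226.000.
Minimum at M.

M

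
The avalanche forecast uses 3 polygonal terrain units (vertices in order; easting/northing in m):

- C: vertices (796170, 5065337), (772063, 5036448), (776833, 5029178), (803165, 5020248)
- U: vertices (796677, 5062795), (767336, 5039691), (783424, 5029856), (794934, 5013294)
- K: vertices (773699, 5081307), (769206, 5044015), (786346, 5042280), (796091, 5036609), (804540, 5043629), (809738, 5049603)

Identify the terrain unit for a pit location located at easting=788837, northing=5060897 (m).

K

Cast a ray rightward from (788837, 5060897). For each polygon, the edges (by vertex number in listed order) whose endpoints lie on opposite sides of northing = 5060897, where each meets that height, and whether that is right or left of the point:
C: 1–2 at easting≈792465.0 (right), 4–1 at easting≈796858.8 (right) → 2 crossings.
U: 1–2 at easting≈794266.6 (right), 4–1 at easting≈796610.2 (right) → 2 crossings.
K: 1–2 at easting≈771240.0 (left), 6–1 at easting≈796899.7 (right) → 1 crossing.
Only K has an odd count, so the point is inside K.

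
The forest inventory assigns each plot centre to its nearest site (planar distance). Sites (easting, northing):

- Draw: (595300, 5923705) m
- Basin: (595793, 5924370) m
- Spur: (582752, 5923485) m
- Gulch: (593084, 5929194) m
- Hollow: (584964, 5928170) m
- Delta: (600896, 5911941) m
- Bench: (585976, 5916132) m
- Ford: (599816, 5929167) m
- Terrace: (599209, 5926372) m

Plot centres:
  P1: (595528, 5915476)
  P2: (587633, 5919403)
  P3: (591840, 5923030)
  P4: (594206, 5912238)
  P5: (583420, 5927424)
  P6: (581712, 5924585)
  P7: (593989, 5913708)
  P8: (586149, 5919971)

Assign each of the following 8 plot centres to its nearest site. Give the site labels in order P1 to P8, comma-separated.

P1 → Delta (d²=41311649.00)
P2 → Bench (d²=13445090.00)
P3 → Draw (d²=12427225.00)
P4 → Delta (d²=44844309.00)
P5 → Hollow (d²=2940452.00)
P6 → Spur (d²=2291600.00)
P7 → Delta (d²=50828938.00)
P8 → Bench (d²=14767850.00)

Delta, Bench, Draw, Delta, Hollow, Spur, Delta, Bench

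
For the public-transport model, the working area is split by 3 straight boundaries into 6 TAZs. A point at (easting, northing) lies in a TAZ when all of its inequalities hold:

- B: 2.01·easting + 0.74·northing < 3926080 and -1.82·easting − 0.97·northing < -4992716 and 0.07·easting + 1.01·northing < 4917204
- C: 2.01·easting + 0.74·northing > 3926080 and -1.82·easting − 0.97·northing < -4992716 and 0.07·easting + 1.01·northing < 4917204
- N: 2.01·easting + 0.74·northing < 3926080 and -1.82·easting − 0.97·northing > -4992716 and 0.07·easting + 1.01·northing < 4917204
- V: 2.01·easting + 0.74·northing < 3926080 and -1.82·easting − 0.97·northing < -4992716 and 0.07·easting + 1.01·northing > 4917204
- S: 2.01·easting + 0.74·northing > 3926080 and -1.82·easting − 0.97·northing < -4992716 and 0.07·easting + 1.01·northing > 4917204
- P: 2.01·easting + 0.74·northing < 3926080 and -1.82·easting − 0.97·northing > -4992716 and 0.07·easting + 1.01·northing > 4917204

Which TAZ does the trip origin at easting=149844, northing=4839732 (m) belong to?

2.01·149844 + 0.74·4839732 = 3882588.120, which is < 3926080
-1.82·149844 − 0.97·4839732 = -4967256.120, which is > -4992716
0.07·149844 + 1.01·4839732 = 4898618.400, which is < 4917204
This sign pattern matches N.

N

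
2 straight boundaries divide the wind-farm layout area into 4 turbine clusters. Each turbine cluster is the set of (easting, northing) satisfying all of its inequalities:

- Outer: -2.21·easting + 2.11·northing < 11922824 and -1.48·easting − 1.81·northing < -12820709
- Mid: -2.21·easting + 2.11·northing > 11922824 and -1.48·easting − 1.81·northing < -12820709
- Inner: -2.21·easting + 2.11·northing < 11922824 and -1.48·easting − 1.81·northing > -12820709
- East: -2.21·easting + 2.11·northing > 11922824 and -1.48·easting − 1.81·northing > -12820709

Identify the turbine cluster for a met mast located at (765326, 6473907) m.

Mid

-2.21·765326 + 2.11·6473907 = 11968573.310, which is > 11922824
-1.48·765326 − 1.81·6473907 = -12850454.150, which is < -12820709
This sign pattern matches Mid.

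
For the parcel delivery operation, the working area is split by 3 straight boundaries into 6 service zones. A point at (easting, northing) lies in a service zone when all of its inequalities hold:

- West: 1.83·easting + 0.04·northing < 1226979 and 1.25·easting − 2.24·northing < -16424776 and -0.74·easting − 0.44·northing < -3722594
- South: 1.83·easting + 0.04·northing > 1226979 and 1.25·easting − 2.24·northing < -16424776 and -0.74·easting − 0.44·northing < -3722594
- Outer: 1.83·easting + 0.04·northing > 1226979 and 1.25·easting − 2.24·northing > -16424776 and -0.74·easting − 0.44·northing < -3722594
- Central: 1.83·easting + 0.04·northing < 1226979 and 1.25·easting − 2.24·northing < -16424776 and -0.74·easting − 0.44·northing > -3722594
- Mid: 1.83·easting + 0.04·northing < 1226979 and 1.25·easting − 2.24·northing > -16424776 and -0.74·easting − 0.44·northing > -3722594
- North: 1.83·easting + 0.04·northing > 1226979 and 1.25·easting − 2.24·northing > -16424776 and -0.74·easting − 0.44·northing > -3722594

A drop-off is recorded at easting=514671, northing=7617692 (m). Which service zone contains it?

Outer

1.83·514671 + 0.04·7617692 = 1246555.610, which is > 1226979
1.25·514671 − 2.24·7617692 = -16420291.330, which is > -16424776
-0.74·514671 − 0.44·7617692 = -3732641.020, which is < -3722594
This sign pattern matches Outer.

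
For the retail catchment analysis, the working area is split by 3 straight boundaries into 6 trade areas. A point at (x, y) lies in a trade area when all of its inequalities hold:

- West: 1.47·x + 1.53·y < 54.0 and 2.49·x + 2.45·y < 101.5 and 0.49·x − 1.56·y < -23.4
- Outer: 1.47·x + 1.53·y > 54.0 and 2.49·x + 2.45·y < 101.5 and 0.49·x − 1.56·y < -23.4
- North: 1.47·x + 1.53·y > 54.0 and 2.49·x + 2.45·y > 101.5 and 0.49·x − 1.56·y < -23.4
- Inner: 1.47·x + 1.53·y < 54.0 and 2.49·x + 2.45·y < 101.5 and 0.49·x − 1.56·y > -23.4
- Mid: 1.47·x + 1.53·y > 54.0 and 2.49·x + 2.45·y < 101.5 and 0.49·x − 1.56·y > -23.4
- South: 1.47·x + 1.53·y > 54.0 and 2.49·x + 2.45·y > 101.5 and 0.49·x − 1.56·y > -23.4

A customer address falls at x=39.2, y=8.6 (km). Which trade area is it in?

1.47·39.2 + 1.53·8.6 = 70.782, which is > 54.0
2.49·39.2 + 2.45·8.6 = 118.678, which is > 101.5
0.49·39.2 − 1.56·8.6 = 5.792, which is > -23.4
This sign pattern matches South.

South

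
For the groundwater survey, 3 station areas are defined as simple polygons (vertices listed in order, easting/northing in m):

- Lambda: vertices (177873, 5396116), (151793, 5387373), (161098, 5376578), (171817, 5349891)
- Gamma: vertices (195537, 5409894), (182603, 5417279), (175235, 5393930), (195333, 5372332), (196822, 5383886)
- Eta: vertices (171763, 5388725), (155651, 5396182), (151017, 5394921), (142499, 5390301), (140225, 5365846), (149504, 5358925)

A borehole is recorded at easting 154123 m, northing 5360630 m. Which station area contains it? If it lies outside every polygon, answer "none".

Cast a ray rightward from (154123, 5360630). For each polygon, the edges (by vertex number in listed order) whose endpoints lie on opposite sides of northing = 5360630, where each meets that height, and whether that is right or left of the point:
Lambda: 3–4 at easting≈167503.6 (right), 4–1 at easting≈173223.9 (right) → 2 crossings.
Gamma: no edge straddles that height → 0 crossings.
Eta: 5–6 at easting≈147218.1 (left), 6–1 at easting≈150777.5 (left) → 0 crossings.
All counts are even, so the point lies outside every listed polygon.

none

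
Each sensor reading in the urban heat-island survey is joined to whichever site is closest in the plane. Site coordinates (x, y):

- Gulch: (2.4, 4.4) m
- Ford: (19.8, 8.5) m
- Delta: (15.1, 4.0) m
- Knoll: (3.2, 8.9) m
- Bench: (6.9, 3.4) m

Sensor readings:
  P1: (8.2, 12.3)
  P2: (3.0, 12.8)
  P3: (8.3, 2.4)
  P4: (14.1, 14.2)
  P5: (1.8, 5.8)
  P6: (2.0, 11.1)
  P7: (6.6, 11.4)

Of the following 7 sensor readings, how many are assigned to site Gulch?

P1 → Knoll
P2 → Knoll
P3 → Bench
P4 → Ford
P5 → Gulch
P6 → Knoll
P7 → Knoll
1 of the 7 goes to Gulch.

1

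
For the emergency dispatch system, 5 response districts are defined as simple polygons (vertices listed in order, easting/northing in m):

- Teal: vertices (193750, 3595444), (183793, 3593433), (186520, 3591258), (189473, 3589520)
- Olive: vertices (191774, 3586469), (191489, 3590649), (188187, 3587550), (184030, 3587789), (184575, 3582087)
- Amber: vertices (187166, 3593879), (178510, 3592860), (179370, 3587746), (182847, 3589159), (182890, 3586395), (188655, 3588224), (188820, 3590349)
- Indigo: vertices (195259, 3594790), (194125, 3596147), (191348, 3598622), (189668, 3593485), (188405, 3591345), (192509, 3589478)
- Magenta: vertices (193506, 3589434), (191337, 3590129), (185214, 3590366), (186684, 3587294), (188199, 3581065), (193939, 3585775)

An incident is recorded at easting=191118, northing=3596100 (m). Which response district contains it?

Cast a ray rightward from (191118, 3596100). For each polygon, the edges (by vertex number in listed order) whose endpoints lie on opposite sides of northing = 3596100, where each meets that height, and whether that is right or left of the point:
Teal: no edge straddles that height → 0 crossings.
Olive: no edge straddles that height → 0 crossings.
Amber: no edge straddles that height → 0 crossings.
Indigo: 1–2 at easting≈194164.3 (right), 3–4 at easting≈190523.2 (left) → 1 crossing.
Magenta: no edge straddles that height → 0 crossings.
Only Indigo has an odd count, so the point is inside Indigo.

Indigo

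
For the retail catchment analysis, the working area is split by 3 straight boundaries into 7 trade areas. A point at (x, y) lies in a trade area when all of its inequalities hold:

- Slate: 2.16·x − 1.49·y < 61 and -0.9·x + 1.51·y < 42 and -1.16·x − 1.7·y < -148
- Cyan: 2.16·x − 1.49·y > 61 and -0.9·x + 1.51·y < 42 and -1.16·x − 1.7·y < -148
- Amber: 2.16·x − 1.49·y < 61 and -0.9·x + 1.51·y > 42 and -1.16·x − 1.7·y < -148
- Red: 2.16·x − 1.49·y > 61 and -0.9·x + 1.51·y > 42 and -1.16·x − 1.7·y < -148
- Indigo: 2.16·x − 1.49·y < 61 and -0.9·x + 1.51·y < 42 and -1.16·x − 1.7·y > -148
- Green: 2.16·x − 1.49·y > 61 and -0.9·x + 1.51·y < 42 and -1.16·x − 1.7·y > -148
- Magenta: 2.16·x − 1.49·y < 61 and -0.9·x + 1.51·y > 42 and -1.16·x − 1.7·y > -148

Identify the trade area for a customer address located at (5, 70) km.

Magenta

2.16·5 − 1.49·70 = -93.500, which is < 61
-0.9·5 + 1.51·70 = 101.200, which is > 42
-1.16·5 − 1.7·70 = -124.800, which is > -148
This sign pattern matches Magenta.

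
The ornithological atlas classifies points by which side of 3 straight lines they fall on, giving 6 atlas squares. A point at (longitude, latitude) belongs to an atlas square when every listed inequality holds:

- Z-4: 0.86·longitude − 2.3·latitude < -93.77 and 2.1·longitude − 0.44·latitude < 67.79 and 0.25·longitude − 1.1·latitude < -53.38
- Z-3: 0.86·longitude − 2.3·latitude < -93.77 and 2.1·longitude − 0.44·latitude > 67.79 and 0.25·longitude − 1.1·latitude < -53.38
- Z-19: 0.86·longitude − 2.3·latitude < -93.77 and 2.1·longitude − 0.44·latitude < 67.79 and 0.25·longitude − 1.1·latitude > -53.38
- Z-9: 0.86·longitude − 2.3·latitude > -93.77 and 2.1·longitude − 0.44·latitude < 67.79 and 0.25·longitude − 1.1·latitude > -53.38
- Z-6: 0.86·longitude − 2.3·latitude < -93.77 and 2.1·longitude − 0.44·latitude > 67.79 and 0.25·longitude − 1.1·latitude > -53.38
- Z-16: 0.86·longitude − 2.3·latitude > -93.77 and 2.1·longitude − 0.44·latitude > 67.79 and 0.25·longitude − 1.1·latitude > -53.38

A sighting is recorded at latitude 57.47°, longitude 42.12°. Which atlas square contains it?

Z-19

0.86·42.12 − 2.3·57.47 = -95.958, which is < -93.77
2.1·42.12 − 0.44·57.47 = 63.165, which is < 67.79
0.25·42.12 − 1.1·57.47 = -52.687, which is > -53.38
This sign pattern matches Z-19.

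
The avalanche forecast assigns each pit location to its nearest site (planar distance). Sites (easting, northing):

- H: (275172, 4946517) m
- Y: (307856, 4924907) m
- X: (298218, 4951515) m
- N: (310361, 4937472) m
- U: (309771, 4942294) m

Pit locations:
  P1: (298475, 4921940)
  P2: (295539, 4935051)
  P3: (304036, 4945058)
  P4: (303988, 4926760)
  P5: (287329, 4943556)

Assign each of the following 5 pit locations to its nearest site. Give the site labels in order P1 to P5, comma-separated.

Y, N, U, Y, H

P1 → Y (d²=96806250.00)
P2 → N (d²=225552925.00)
P3 → U (d²=40529921.00)
P4 → Y (d²=18395033.00)
P5 → H (d²=156560170.00)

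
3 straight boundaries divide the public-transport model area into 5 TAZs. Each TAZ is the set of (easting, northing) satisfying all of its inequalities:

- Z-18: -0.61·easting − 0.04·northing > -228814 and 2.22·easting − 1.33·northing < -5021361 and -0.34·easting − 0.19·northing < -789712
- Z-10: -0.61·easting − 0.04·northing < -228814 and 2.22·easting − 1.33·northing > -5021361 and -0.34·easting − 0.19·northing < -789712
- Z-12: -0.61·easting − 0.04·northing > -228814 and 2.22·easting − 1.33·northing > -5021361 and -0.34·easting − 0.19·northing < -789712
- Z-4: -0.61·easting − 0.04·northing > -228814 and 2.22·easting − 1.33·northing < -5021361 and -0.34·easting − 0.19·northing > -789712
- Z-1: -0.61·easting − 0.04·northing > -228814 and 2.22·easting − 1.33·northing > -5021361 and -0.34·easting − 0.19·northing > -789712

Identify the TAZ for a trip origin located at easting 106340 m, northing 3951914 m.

Z-1

-0.61·106340 − 0.04·3951914 = -222943.960, which is > -228814
2.22·106340 − 1.33·3951914 = -5019970.820, which is > -5021361
-0.34·106340 − 0.19·3951914 = -787019.260, which is > -789712
This sign pattern matches Z-1.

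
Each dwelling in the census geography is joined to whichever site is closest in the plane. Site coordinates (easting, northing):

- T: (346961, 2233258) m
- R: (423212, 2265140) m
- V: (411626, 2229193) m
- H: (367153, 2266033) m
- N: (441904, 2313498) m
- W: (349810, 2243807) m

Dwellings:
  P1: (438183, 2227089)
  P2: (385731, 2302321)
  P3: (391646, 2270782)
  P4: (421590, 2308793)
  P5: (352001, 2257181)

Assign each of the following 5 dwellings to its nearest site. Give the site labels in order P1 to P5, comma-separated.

P1 → V (d²=709701065.00)
P2 → H (d²=1661961028.00)
P3 → H (d²=622460050.00)
P4 → N (d²=434795621.00)
P5 → W (d²=183664357.00)

V, H, H, N, W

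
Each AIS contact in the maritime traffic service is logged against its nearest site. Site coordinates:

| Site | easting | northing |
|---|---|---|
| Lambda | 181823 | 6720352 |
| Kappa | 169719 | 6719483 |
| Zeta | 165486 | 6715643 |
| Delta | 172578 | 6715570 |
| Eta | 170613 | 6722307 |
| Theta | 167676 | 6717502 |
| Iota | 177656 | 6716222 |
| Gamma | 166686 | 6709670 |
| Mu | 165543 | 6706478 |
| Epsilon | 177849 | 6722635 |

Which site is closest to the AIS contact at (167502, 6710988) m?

Gamma

Squared distances to each site:
Lambda: 292775537.000; Kappa: 77080114.000; Zeta: 25733281.000; Delta: 46760500.000; Eta: 137798082.000; Theta: 42462472.000; Iota: 130498472.000; Gamma: 2402980.000; Mu: 24177781.000; Epsilon: 242713018.000.
Minimum at Gamma.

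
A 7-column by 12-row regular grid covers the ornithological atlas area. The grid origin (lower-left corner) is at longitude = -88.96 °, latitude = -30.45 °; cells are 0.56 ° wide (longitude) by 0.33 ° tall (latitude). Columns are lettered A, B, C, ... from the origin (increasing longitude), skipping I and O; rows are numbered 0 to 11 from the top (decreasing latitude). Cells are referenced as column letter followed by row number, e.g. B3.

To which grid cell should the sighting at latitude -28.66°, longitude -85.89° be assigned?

Column index: ⌊(-85.89 − -88.96) / 0.56⌋ = ⌊5.482⌋ = 5 → column F
Row offset from origin: ⌊(-28.66 − -30.45) / 0.33⌋ = ⌊5.424⌋ = 5 → row 6 (counted from top)

F6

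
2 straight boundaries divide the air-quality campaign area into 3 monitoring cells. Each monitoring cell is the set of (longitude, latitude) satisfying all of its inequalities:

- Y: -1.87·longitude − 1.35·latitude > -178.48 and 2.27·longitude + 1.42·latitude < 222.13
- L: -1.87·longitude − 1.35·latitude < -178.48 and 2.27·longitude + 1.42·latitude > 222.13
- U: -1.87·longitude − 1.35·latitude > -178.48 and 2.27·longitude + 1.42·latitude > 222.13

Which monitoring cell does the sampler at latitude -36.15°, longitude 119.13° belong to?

Y

-1.87·119.13 − 1.35·-36.15 = -173.971, which is > -178.48
2.27·119.13 + 1.42·-36.15 = 219.092, which is < 222.13
This sign pattern matches Y.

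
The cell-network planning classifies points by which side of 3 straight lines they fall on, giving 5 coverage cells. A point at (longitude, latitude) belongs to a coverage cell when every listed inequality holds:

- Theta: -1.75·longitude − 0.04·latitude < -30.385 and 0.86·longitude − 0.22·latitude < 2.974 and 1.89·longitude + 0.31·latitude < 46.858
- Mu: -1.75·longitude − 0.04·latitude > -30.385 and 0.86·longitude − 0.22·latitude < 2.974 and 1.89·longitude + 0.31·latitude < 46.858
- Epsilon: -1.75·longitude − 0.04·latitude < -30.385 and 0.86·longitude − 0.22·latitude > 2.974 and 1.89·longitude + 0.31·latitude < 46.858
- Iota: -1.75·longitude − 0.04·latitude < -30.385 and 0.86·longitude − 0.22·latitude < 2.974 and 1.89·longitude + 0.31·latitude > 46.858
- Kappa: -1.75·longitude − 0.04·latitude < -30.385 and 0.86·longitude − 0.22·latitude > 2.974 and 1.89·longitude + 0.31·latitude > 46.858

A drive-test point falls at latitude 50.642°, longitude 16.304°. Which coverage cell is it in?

Theta

-1.75·16.304 − 0.04·50.642 = -30.558, which is < -30.385
0.86·16.304 − 0.22·50.642 = 2.880, which is < 2.974
1.89·16.304 + 0.31·50.642 = 46.514, which is < 46.858
This sign pattern matches Theta.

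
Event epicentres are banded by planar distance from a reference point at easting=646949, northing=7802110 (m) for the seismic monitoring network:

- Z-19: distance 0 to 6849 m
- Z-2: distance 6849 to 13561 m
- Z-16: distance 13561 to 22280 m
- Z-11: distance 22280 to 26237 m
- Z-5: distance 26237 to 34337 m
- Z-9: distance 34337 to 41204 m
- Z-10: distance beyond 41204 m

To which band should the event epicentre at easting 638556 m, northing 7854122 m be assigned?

Z-10

Distance = √((638556−646949)² + (7854122−7802110)²) = √(70442449.000 + 2705248144.000) = 52684.823 m.
41204 ≤ 52684.823 < ∞ → Z-10.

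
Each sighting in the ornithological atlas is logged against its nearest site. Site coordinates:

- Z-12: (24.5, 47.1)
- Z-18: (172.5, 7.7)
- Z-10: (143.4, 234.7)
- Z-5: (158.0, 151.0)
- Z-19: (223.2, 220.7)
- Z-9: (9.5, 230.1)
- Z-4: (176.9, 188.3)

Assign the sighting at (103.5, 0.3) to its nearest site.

Z-18

Squared distances to each site:
Z-12: 8431.240; Z-18: 4815.760; Z-10: 56535.370; Z-5: 25680.740; Z-19: 62904.250; Z-9: 61644.040; Z-4: 40731.560.
Minimum at Z-18.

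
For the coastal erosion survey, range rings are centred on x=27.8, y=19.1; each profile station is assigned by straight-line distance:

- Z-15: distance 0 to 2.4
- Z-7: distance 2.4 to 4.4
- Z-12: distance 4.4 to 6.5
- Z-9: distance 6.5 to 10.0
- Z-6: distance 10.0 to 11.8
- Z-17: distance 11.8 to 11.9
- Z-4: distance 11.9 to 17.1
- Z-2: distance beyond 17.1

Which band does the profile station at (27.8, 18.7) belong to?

Distance = √((27.8−27.8)² + (18.7−19.1)²) = √(0.000 + 0.160) = 0.400.
0 ≤ 0.400 < 2.4 → Z-15.

Z-15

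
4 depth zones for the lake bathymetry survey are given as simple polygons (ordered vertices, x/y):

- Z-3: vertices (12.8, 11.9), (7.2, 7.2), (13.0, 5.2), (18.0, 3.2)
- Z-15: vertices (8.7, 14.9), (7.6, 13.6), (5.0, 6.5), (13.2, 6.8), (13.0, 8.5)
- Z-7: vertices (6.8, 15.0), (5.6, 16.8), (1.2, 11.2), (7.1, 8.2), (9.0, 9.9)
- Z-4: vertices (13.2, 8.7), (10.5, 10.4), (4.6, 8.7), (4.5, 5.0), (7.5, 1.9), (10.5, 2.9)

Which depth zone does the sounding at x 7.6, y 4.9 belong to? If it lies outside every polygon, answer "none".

Cast a ray rightward from (7.6, 4.9). For each polygon, the edges (by vertex number in listed order) whose endpoints lie on opposite sides of y = 4.9, where each meets that height, and whether that is right or left of the point:
Z-3: 3–4 at x≈13.75 (right), 4–1 at x≈16.98 (right) → 2 crossings.
Z-15: no edge straddles that height → 0 crossings.
Z-7: no edge straddles that height → 0 crossings.
Z-4: 4–5 at x≈4.60 (left), 6–1 at x≈11.43 (right) → 1 crossing.
Only Z-4 has an odd count, so the point is inside Z-4.

Z-4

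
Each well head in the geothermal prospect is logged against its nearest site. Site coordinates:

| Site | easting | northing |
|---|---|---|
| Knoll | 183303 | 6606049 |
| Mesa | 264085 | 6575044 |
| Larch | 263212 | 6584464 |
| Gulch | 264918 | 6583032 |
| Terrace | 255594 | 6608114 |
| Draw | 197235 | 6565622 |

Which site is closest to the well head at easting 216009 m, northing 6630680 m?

Knoll

Squared distances to each site:
Knoll: 1676368597.000; Mesa: 5406666272.000; Larch: 4364041865.000; Gulch: 4662422185.000; Terrace: 2076196581.000; Draw: 4585006440.000.
Minimum at Knoll.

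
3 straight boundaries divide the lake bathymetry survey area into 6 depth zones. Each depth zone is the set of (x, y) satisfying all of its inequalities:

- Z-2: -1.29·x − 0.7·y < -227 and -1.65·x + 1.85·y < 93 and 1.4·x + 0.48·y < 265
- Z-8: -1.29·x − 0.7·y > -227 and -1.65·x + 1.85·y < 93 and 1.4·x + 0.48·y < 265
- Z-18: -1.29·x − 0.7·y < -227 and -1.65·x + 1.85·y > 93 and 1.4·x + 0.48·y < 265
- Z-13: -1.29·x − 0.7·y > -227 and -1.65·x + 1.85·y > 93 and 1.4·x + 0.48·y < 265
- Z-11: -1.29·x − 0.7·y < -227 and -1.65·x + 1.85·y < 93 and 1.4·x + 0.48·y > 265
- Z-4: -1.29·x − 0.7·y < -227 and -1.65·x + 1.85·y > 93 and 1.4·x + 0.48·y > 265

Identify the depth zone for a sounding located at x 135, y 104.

-1.29·135 − 0.7·104 = -246.950, which is < -227
-1.65·135 + 1.85·104 = -30.350, which is < 93
1.4·135 + 0.48·104 = 238.920, which is < 265
This sign pattern matches Z-2.

Z-2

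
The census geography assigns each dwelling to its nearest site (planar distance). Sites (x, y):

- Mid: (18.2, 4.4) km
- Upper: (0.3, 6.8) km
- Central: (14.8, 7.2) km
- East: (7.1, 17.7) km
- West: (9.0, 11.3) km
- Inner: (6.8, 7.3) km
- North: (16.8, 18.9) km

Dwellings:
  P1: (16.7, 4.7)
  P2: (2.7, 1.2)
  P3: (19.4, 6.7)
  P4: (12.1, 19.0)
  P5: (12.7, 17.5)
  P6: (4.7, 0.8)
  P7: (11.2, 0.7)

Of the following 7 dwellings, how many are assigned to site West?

P1 → Mid
P2 → Upper
P3 → Mid
P4 → North
P5 → North
P6 → Inner
P7 → Central
0 of the 7 go to West.

0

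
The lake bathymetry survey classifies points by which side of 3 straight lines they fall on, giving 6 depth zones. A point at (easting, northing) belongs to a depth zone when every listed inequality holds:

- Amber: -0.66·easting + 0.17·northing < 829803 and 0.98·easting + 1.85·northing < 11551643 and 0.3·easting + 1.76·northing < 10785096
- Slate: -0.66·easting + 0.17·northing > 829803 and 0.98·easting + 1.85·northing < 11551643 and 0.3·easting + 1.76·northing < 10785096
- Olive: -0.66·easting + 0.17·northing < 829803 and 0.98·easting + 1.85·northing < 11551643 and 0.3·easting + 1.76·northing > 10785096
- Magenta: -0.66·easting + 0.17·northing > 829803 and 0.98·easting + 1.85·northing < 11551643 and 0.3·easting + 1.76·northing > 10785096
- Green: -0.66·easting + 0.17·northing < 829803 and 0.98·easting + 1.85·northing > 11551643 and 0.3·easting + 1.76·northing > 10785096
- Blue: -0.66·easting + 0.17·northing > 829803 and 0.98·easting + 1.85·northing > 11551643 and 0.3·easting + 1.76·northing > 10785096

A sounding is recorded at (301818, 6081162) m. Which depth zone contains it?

-0.66·301818 + 0.17·6081162 = 834597.660, which is > 829803
0.98·301818 + 1.85·6081162 = 11545931.340, which is < 11551643
0.3·301818 + 1.76·6081162 = 10793390.520, which is > 10785096
This sign pattern matches Magenta.

Magenta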